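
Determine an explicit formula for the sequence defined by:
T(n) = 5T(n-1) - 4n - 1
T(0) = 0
First-order linear with linear forcing.
Homogeneous solution: T_h(n) = A·(5)^n.
Try particular T_p(n) = pn + q. Substituting:
  pn + q = 5(p(n-1) + q) - 4n - 1.
Matching the n-coefficient: p = 5p - 4 ⇒ p = 1.
Matching constants: q = -5p + 5q - 1 ⇒ q = \frac{3}{2}.
General: T(n) = A·(5)^n + n + \frac{3}{2}.
Apply T(0) = 0: A + \frac{3}{2} = 0 ⇒ A = - \frac{3}{2}.
So T(n) = - \frac{3 \cdot 5^{n}}{2} + n + \frac{3}{2}.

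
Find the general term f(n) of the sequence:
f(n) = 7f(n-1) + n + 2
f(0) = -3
First-order linear with linear forcing.
Homogeneous solution: f_h(n) = A·(7)^n.
Try particular f_p(n) = pn + q. Substituting:
  pn + q = 7(p(n-1) + q) + n + 2.
Matching the n-coefficient: p = 7p + 1 ⇒ p = - \frac{1}{6}.
Matching constants: q = -7p + 7q + 2 ⇒ q = - \frac{19}{36}.
General: f(n) = A·(7)^n - \frac{n}{6} - \frac{19}{36}.
Apply f(0) = -3: A - \frac{19}{36} = -3 ⇒ A = - \frac{89}{36}.
So f(n) = - \frac{89 \cdot 7^{n}}{36} - \frac{n}{6} - \frac{19}{36}.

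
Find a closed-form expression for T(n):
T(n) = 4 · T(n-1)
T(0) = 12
Pure geometric recurrence with ratio 4.
By induction T(n) = T(0) · (4)^n = 12 \cdot 4^{n}.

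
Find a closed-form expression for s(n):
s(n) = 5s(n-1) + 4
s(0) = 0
First-order linear non-homogeneous.
Homogeneous solution: s_h(n) = A·(5)^n.
Try constant particular solution s_p = K: K = 5K + 4 ⇒ K = -1.
General: s(n) = A·(5)^n - 1.
Apply s(0) = 0: A - 1 = 0 ⇒ A = 1.
So s(n) = 5^{n} - 1.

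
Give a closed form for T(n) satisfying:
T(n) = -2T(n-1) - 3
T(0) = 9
First-order linear non-homogeneous.
Homogeneous solution: T_h(n) = A·(-2)^n.
Try constant particular solution T_p = K: K = -2K - 3 ⇒ K = -1.
General: T(n) = A·(-2)^n - 1.
Apply T(0) = 9: A - 1 = 9 ⇒ A = 10.
So T(n) = 10 \left(-2\right)^{n} - 1.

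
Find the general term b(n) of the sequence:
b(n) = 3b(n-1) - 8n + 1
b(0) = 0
First-order linear with linear forcing.
Homogeneous solution: b_h(n) = A·(3)^n.
Try particular b_p(n) = pn + q. Substituting:
  pn + q = 3(p(n-1) + q) - 8n + 1.
Matching the n-coefficient: p = 3p - 8 ⇒ p = 4.
Matching constants: q = -3p + 3q + 1 ⇒ q = \frac{11}{2}.
General: b(n) = A·(3)^n + 4 n + \frac{11}{2}.
Apply b(0) = 0: A + \frac{11}{2} = 0 ⇒ A = - \frac{11}{2}.
So b(n) = - \frac{11 \cdot 3^{n}}{2} + 4 n + \frac{11}{2}.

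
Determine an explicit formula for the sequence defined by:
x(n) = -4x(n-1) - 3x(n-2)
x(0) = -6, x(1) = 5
Characteristic equation: x² + 4x + 3 = 0, which factors as (x - (-3))(x - (-1)) = 0.
Roots r₁ = -3, r₂ = -1 (distinct).
General solution: x(n) = A·(-3)^n + B·(-1)^n.
From x(0) = -6: A + B = -6.
From x(1) = 5: -3A - B = 5.
Solving: A = \frac{1}{2}, B = - \frac{13}{2}.
So x(n) = - \frac{13 \left(-1\right)^{n}}{2} + \frac{\left(-3\right)^{n}}{2}.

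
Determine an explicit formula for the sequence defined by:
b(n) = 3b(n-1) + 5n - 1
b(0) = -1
First-order linear with linear forcing.
Homogeneous solution: b_h(n) = A·(3)^n.
Try particular b_p(n) = pn + q. Substituting:
  pn + q = 3(p(n-1) + q) + 5n - 1.
Matching the n-coefficient: p = 3p + 5 ⇒ p = - \frac{5}{2}.
Matching constants: q = -3p + 3q - 1 ⇒ q = - \frac{13}{4}.
General: b(n) = A·(3)^n - \frac{5 n}{2} - \frac{13}{4}.
Apply b(0) = -1: A - \frac{13}{4} = -1 ⇒ A = \frac{9}{4}.
So b(n) = \frac{9 \cdot 3^{n}}{4} - \frac{5 n}{2} - \frac{13}{4}.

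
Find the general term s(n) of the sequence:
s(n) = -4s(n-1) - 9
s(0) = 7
First-order linear non-homogeneous.
Homogeneous solution: s_h(n) = A·(-4)^n.
Try constant particular solution s_p = K: K = -4K - 9 ⇒ K = - \frac{9}{5}.
General: s(n) = A·(-4)^n - \frac{9}{5}.
Apply s(0) = 7: A - \frac{9}{5} = 7 ⇒ A = \frac{44}{5}.
So s(n) = \frac{44 \left(-4\right)^{n}}{5} - \frac{9}{5}.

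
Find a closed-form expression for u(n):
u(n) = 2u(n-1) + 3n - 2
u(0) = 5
First-order linear with linear forcing.
Homogeneous solution: u_h(n) = A·(2)^n.
Try particular u_p(n) = pn + q. Substituting:
  pn + q = 2(p(n-1) + q) + 3n - 2.
Matching the n-coefficient: p = 2p + 3 ⇒ p = -3.
Matching constants: q = -2p + 2q - 2 ⇒ q = -4.
General: u(n) = A·(2)^n - 3 n - 4.
Apply u(0) = 5: A - 4 = 5 ⇒ A = 9.
So u(n) = 9 \cdot 2^{n} - 3 n - 4.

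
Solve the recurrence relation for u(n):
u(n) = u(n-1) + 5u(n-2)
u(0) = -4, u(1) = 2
Characteristic equation: x² - x - 5 = 0.
Discriminant Δ = (1)² + 4·(5) = 21.
Roots r₁,₂ = (1 ± √21)/2, so r₁ = \frac{1}{2} + \frac{\sqrt{21}}{2}, r₂ = \frac{1}{2} - \frac{\sqrt{21}}{2}.
General solution: u(n) = A·r₁^n + B·r₂^n.
From the initial conditions, A + B = -4 and r₁A + r₂B = 2.
Since r₁ - r₂ = √21: A = (2 - (-4)r₂)/√21 = -2 + \frac{4 \sqrt{21}}{21}, and B = -4 - A = -2 - \frac{4 \sqrt{21}}{21}.
So u(n) = \left(-2 + \frac{4 \sqrt{21}}{21}\right)\left(\frac{1}{2} + \frac{\sqrt{21}}{2}\right)^n + \left(-2 - \frac{4 \sqrt{21}}{21}\right)\left(\frac{1}{2} - \frac{\sqrt{21}}{2}\right)^n.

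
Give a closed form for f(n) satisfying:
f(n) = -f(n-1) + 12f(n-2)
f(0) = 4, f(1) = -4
Characteristic equation: x² + x - 12 = 0, which factors as (x - (-4))(x - (3)) = 0.
Roots r₁ = -4, r₂ = 3 (distinct).
General solution: f(n) = A·(-4)^n + B·(3)^n.
From f(0) = 4: A + B = 4.
From f(1) = -4: -4A + 3B = -4.
Solving: A = \frac{16}{7}, B = \frac{12}{7}.
So f(n) = \frac{16 \left(-4\right)^{n}}{7} + \frac{12 \cdot 3^{n}}{7}.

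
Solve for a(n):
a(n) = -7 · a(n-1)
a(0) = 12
Pure geometric recurrence with ratio -7.
By induction a(n) = a(0) · (-7)^n = 12 \left(-7\right)^{n}.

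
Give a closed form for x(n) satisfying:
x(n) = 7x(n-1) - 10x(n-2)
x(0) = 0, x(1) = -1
Characteristic equation: x² - 7x + 10 = 0, which factors as (x - (2))(x - (5)) = 0.
Roots r₁ = 2, r₂ = 5 (distinct).
General solution: x(n) = A·(2)^n + B·(5)^n.
From x(0) = 0: A + B = 0.
From x(1) = -1: 2A + 5B = -1.
Solving: A = \frac{1}{3}, B = - \frac{1}{3}.
So x(n) = \frac{2^{n}}{3} - \frac{5^{n}}{3}.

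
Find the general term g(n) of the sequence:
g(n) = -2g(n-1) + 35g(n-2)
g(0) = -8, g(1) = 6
Characteristic equation: x² + 2x - 35 = 0, which factors as (x - (-7))(x - (5)) = 0.
Roots r₁ = -7, r₂ = 5 (distinct).
General solution: g(n) = A·(-7)^n + B·(5)^n.
From g(0) = -8: A + B = -8.
From g(1) = 6: -7A + 5B = 6.
Solving: A = - \frac{23}{6}, B = - \frac{25}{6}.
So g(n) = - \frac{23 \left(-7\right)^{n}}{6} - \frac{25 \cdot 5^{n}}{6}.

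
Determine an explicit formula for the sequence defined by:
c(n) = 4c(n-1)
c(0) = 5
This is a homogeneous first-order recurrence with ratio 4.
By induction c(n) = c(0) · (4)^n = 5 \cdot 4^{n}.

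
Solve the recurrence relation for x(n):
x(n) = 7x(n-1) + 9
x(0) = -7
First-order linear non-homogeneous.
Homogeneous solution: x_h(n) = A·(7)^n.
Try constant particular solution x_p = K: K = 7K + 9 ⇒ K = - \frac{3}{2}.
General: x(n) = A·(7)^n - \frac{3}{2}.
Apply x(0) = -7: A - \frac{3}{2} = -7 ⇒ A = - \frac{11}{2}.
So x(n) = - \frac{11 \cdot 7^{n}}{2} - \frac{3}{2}.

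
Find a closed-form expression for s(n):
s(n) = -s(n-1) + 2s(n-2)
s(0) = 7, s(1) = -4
Characteristic equation: x² + x - 2 = 0, which factors as (x - (-2))(x - (1)) = 0.
Roots r₁ = -2, r₂ = 1 (distinct).
General solution: s(n) = A·(-2)^n + B·(1)^n.
From s(0) = 7: A + B = 7.
From s(1) = -4: -2A + B = -4.
Solving: A = \frac{11}{3}, B = \frac{10}{3}.
So s(n) = \frac{11 \left(-2\right)^{n}}{3} + \frac{10}{3}.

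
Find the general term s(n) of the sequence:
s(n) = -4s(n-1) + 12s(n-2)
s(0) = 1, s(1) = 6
Characteristic equation: x² + 4x - 12 = 0, which factors as (x - (2))(x - (-6)) = 0.
Roots r₁ = 2, r₂ = -6 (distinct).
General solution: s(n) = A·(2)^n + B·(-6)^n.
From s(0) = 1: A + B = 1.
From s(1) = 6: 2A - 6B = 6.
Solving: A = \frac{3}{2}, B = - \frac{1}{2}.
So s(n) = - \frac{\left(-6\right)^{n}}{2} + \frac{3 \cdot 2^{n}}{2}.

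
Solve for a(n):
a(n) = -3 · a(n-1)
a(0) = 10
Pure geometric recurrence with ratio -3.
By induction a(n) = a(0) · (-3)^n = 10 \left(-3\right)^{n}.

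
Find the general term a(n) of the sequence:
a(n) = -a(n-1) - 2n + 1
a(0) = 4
First-order linear with linear forcing.
Homogeneous solution: a_h(n) = A·(-1)^n.
Try particular a_p(n) = pn + q. Substituting:
  pn + q = -(p(n-1) + q) - 2n + 1.
Matching the n-coefficient: p = -p - 2 ⇒ p = -1.
Matching constants: q = p - q + 1 ⇒ q = 0.
General: a(n) = A·(-1)^n - n + 0.
Apply a(0) = 4: A + 0 = 4 ⇒ A = 4.
So a(n) = 4 \left(-1\right)^{n} - n.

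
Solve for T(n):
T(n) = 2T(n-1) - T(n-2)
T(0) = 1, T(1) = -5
Characteristic equation: x² - 2x + 1 = 0, which is (x - (1))².
Repeated root r = 1.
General solution: T(n) = (A + Bn)·(1)^n.
From T(0) = 1: A = 1.
From T(1) = -5: (A + B)·(1) = -5 ⇒ B = -6.
So T(n) = \left(1 - 6 n\right) \cdot (1)^n.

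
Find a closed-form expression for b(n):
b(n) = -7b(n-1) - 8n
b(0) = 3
First-order linear with linear forcing.
Homogeneous solution: b_h(n) = A·(-7)^n.
Try particular b_p(n) = pn + q. Substituting:
  pn + q = -7(p(n-1) + q) - 8n.
Matching the n-coefficient: p = -7p - 8 ⇒ p = -1.
Matching constants: q = 7p - 7q ⇒ q = - \frac{7}{8}.
General: b(n) = A·(-7)^n - n - \frac{7}{8}.
Apply b(0) = 3: A - \frac{7}{8} = 3 ⇒ A = \frac{31}{8}.
So b(n) = \frac{31 \left(-7\right)^{n}}{8} - n - \frac{7}{8}.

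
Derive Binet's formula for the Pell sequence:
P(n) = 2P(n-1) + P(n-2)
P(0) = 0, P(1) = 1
This is the Pell sequence.
Characteristic equation: x² - 2x - 1 = 0; roots r₁ = 1 + \sqrt{2}, r₂ = 1 - \sqrt{2}.
General: P(n) = A·r₁^n + B·r₂^n. Solving with P(0)=0, P(1)=1 gives A = \frac{\sqrt{2}}{4}, B = - \frac{\sqrt{2}}{4}.
So P(n) = \frac{\sqrt{2} \left(- \left(1 - \sqrt{2}\right)^{n} + \left(1 + \sqrt{2}\right)^{n}\right)}{4}.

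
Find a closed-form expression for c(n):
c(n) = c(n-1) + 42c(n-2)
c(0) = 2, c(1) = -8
Characteristic equation: x² - x - 42 = 0, which factors as (x - (7))(x - (-6)) = 0.
Roots r₁ = 7, r₂ = -6 (distinct).
General solution: c(n) = A·(7)^n + B·(-6)^n.
From c(0) = 2: A + B = 2.
From c(1) = -8: 7A - 6B = -8.
Solving: A = \frac{4}{13}, B = \frac{22}{13}.
So c(n) = \frac{22 \left(-6\right)^{n}}{13} + \frac{4 \cdot 7^{n}}{13}.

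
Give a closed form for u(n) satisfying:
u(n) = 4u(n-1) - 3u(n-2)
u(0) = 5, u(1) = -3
Characteristic equation: x² - 4x + 3 = 0, which factors as (x - (3))(x - (1)) = 0.
Roots r₁ = 3, r₂ = 1 (distinct).
General solution: u(n) = A·(3)^n + B·(1)^n.
From u(0) = 5: A + B = 5.
From u(1) = -3: 3A + B = -3.
Solving: A = -4, B = 9.
So u(n) = 9 - 4 \cdot 3^{n}.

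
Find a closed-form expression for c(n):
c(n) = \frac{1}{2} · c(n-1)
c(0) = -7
Pure geometric recurrence with ratio \frac{1}{2}.
By induction c(n) = c(0) · (\frac{1}{2})^n = - 7 \cdot 2^{- n}.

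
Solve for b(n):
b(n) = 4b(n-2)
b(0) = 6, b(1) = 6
Characteristic equation: x² - 4 = 0, which factors as (x - (2))(x - (-2)) = 0.
Roots r₁ = 2, r₂ = -2 (distinct).
General solution: b(n) = A·(2)^n + B·(-2)^n.
From b(0) = 6: A + B = 6.
From b(1) = 6: 2A - 2B = 6.
Solving: A = \frac{9}{2}, B = \frac{3}{2}.
So b(n) = \frac{3 \left(-2\right)^{n}}{2} + \frac{9 \cdot 2^{n}}{2}.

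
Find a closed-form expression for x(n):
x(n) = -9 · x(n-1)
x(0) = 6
Pure geometric recurrence with ratio -9.
By induction x(n) = x(0) · (-9)^n = 6 \left(-9\right)^{n}.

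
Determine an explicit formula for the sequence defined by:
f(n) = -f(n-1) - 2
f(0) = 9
First-order linear non-homogeneous.
Homogeneous solution: f_h(n) = A·(-1)^n.
Try constant particular solution f_p = K: K = -K - 2 ⇒ K = -1.
General: f(n) = A·(-1)^n - 1.
Apply f(0) = 9: A - 1 = 9 ⇒ A = 10.
So f(n) = 10 \left(-1\right)^{n} - 1.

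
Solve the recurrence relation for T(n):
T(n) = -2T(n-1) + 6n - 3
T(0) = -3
First-order linear with linear forcing.
Homogeneous solution: T_h(n) = A·(-2)^n.
Try particular T_p(n) = pn + q. Substituting:
  pn + q = -2(p(n-1) + q) + 6n - 3.
Matching the n-coefficient: p = -2p + 6 ⇒ p = 2.
Matching constants: q = 2p - 2q - 3 ⇒ q = \frac{1}{3}.
General: T(n) = A·(-2)^n + 2 n + \frac{1}{3}.
Apply T(0) = -3: A + \frac{1}{3} = -3 ⇒ A = - \frac{10}{3}.
So T(n) = - \frac{10 \left(-2\right)^{n}}{3} + 2 n + \frac{1}{3}.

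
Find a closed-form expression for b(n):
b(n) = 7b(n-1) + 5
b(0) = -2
First-order linear non-homogeneous.
Homogeneous solution: b_h(n) = A·(7)^n.
Try constant particular solution b_p = K: K = 7K + 5 ⇒ K = - \frac{5}{6}.
General: b(n) = A·(7)^n - \frac{5}{6}.
Apply b(0) = -2: A - \frac{5}{6} = -2 ⇒ A = - \frac{7}{6}.
So b(n) = - \frac{7 \cdot 7^{n}}{6} - \frac{5}{6}.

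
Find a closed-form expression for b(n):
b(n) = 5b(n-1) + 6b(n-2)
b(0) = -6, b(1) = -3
Characteristic equation: x² - 5x - 6 = 0, which factors as (x - (6))(x - (-1)) = 0.
Roots r₁ = 6, r₂ = -1 (distinct).
General solution: b(n) = A·(6)^n + B·(-1)^n.
From b(0) = -6: A + B = -6.
From b(1) = -3: 6A - B = -3.
Solving: A = - \frac{9}{7}, B = - \frac{33}{7}.
So b(n) = - \frac{33 \left(-1\right)^{n}}{7} - \frac{9 \cdot 6^{n}}{7}.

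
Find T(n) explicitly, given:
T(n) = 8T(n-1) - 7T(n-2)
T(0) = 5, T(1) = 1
Characteristic equation: x² - 8x + 7 = 0, which factors as (x - (1))(x - (7)) = 0.
Roots r₁ = 1, r₂ = 7 (distinct).
General solution: T(n) = A·(1)^n + B·(7)^n.
From T(0) = 5: A + B = 5.
From T(1) = 1: A + 7B = 1.
Solving: A = \frac{17}{3}, B = - \frac{2}{3}.
So T(n) = \frac{17}{3} - \frac{2 \cdot 7^{n}}{3}.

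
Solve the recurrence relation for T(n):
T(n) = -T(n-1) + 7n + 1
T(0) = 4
First-order linear with linear forcing.
Homogeneous solution: T_h(n) = A·(-1)^n.
Try particular T_p(n) = pn + q. Substituting:
  pn + q = -(p(n-1) + q) + 7n + 1.
Matching the n-coefficient: p = -p + 7 ⇒ p = \frac{7}{2}.
Matching constants: q = p - q + 1 ⇒ q = \frac{9}{4}.
General: T(n) = A·(-1)^n + \frac{7 n}{2} + \frac{9}{4}.
Apply T(0) = 4: A + \frac{9}{4} = 4 ⇒ A = \frac{7}{4}.
So T(n) = \frac{7 \left(-1\right)^{n}}{4} + \frac{7 n}{2} + \frac{9}{4}.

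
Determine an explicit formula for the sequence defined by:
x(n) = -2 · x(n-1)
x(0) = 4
Pure geometric recurrence with ratio -2.
By induction x(n) = x(0) · (-2)^n = 4 \left(-2\right)^{n}.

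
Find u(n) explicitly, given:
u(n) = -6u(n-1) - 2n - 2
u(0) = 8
First-order linear with linear forcing.
Homogeneous solution: u_h(n) = A·(-6)^n.
Try particular u_p(n) = pn + q. Substituting:
  pn + q = -6(p(n-1) + q) - 2n - 2.
Matching the n-coefficient: p = -6p - 2 ⇒ p = - \frac{2}{7}.
Matching constants: q = 6p - 6q - 2 ⇒ q = - \frac{26}{49}.
General: u(n) = A·(-6)^n - \frac{2 n}{7} - \frac{26}{49}.
Apply u(0) = 8: A - \frac{26}{49} = 8 ⇒ A = \frac{418}{49}.
So u(n) = \frac{418 \left(-6\right)^{n}}{49} - \frac{2 n}{7} - \frac{26}{49}.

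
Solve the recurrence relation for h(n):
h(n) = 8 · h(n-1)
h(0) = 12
Pure geometric recurrence with ratio 8.
By induction h(n) = h(0) · (8)^n = 12 \cdot 8^{n}.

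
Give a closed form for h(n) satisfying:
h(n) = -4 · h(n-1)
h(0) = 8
Pure geometric recurrence with ratio -4.
By induction h(n) = h(0) · (-4)^n = 8 \left(-4\right)^{n}.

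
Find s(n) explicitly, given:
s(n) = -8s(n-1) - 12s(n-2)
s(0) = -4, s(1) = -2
Characteristic equation: x² + 8x + 12 = 0, which factors as (x - (-2))(x - (-6)) = 0.
Roots r₁ = -2, r₂ = -6 (distinct).
General solution: s(n) = A·(-2)^n + B·(-6)^n.
From s(0) = -4: A + B = -4.
From s(1) = -2: -2A - 6B = -2.
Solving: A = - \frac{13}{2}, B = \frac{5}{2}.
So s(n) = - \frac{13 \left(-2\right)^{n}}{2} + \frac{5 \left(-6\right)^{n}}{2}.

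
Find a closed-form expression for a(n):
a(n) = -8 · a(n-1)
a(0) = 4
Pure geometric recurrence with ratio -8.
By induction a(n) = a(0) · (-8)^n = 4 \left(-8\right)^{n}.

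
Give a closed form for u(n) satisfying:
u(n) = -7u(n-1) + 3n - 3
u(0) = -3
First-order linear with linear forcing.
Homogeneous solution: u_h(n) = A·(-7)^n.
Try particular u_p(n) = pn + q. Substituting:
  pn + q = -7(p(n-1) + q) + 3n - 3.
Matching the n-coefficient: p = -7p + 3 ⇒ p = \frac{3}{8}.
Matching constants: q = 7p - 7q - 3 ⇒ q = - \frac{3}{64}.
General: u(n) = A·(-7)^n + \frac{3 n}{8} - \frac{3}{64}.
Apply u(0) = -3: A - \frac{3}{64} = -3 ⇒ A = - \frac{189}{64}.
So u(n) = - \frac{189 \left(-7\right)^{n}}{64} + \frac{3 n}{8} - \frac{3}{64}.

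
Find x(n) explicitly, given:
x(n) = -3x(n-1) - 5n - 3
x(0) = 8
First-order linear with linear forcing.
Homogeneous solution: x_h(n) = A·(-3)^n.
Try particular x_p(n) = pn + q. Substituting:
  pn + q = -3(p(n-1) + q) - 5n - 3.
Matching the n-coefficient: p = -3p - 5 ⇒ p = - \frac{5}{4}.
Matching constants: q = 3p - 3q - 3 ⇒ q = - \frac{27}{16}.
General: x(n) = A·(-3)^n - \frac{5 n}{4} - \frac{27}{16}.
Apply x(0) = 8: A - \frac{27}{16} = 8 ⇒ A = \frac{155}{16}.
So x(n) = \frac{155 \left(-3\right)^{n}}{16} - \frac{5 n}{4} - \frac{27}{16}.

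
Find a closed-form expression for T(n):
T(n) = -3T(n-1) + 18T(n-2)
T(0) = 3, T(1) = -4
Characteristic equation: x² + 3x - 18 = 0, which factors as (x - (-6))(x - (3)) = 0.
Roots r₁ = -6, r₂ = 3 (distinct).
General solution: T(n) = A·(-6)^n + B·(3)^n.
From T(0) = 3: A + B = 3.
From T(1) = -4: -6A + 3B = -4.
Solving: A = \frac{13}{9}, B = \frac{14}{9}.
So T(n) = \frac{13 \left(-6\right)^{n}}{9} + \frac{14 \cdot 3^{n}}{9}.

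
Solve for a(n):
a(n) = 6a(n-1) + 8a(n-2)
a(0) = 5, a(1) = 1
Characteristic equation: x² - 6x - 8 = 0.
Discriminant Δ = (6)² + 4·(8) = 68.
Roots r₁,₂ = (6 ± √68)/2, so r₁ = 3 + \sqrt{17}, r₂ = 3 - \sqrt{17}.
General solution: a(n) = A·r₁^n + B·r₂^n.
From the initial conditions, A + B = 5 and r₁A + r₂B = 1.
Since r₁ - r₂ = √68: A = (1 - (5)r₂)/√68 = \frac{5}{2} - \frac{7 \sqrt{17}}{17}, and B = 5 - A = \frac{7 \sqrt{17}}{17} + \frac{5}{2}.
So a(n) = \left(\frac{5}{2} - \frac{7 \sqrt{17}}{17}\right)\left(3 + \sqrt{17}\right)^n + \left(\frac{7 \sqrt{17}}{17} + \frac{5}{2}\right)\left(3 - \sqrt{17}\right)^n.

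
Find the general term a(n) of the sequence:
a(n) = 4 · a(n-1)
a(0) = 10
Pure geometric recurrence with ratio 4.
By induction a(n) = a(0) · (4)^n = 10 \cdot 4^{n}.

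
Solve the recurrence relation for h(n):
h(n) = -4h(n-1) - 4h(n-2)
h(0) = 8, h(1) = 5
Characteristic equation: x² + 4x + 4 = 0, which is (x - (-2))².
Repeated root r = -2.
General solution: h(n) = (A + Bn)·(-2)^n.
From h(0) = 8: A = 8.
From h(1) = 5: (A + B)·(-2) = 5 ⇒ B = - \frac{21}{2}.
So h(n) = \left(8 - \frac{21 n}{2}\right) \cdot (-2)^n.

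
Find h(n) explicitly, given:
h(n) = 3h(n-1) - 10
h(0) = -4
First-order linear non-homogeneous.
Homogeneous solution: h_h(n) = A·(3)^n.
Try constant particular solution h_p = K: K = 3K - 10 ⇒ K = 5.
General: h(n) = A·(3)^n + 5.
Apply h(0) = -4: A + 5 = -4 ⇒ A = -9.
So h(n) = 5 - 9 \cdot 3^{n}.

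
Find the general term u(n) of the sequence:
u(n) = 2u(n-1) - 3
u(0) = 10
First-order linear non-homogeneous.
Homogeneous solution: u_h(n) = A·(2)^n.
Try constant particular solution u_p = K: K = 2K - 3 ⇒ K = 3.
General: u(n) = A·(2)^n + 3.
Apply u(0) = 10: A + 3 = 10 ⇒ A = 7.
So u(n) = 7 \cdot 2^{n} + 3.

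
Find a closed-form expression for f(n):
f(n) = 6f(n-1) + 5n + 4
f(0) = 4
First-order linear with linear forcing.
Homogeneous solution: f_h(n) = A·(6)^n.
Try particular f_p(n) = pn + q. Substituting:
  pn + q = 6(p(n-1) + q) + 5n + 4.
Matching the n-coefficient: p = 6p + 5 ⇒ p = -1.
Matching constants: q = -6p + 6q + 4 ⇒ q = -2.
General: f(n) = A·(6)^n - n - 2.
Apply f(0) = 4: A - 2 = 4 ⇒ A = 6.
So f(n) = 6 \cdot 6^{n} - n - 2.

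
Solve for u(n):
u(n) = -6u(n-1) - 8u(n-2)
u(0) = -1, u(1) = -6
Characteristic equation: x² + 6x + 8 = 0, which factors as (x - (-2))(x - (-4)) = 0.
Roots r₁ = -2, r₂ = -4 (distinct).
General solution: u(n) = A·(-2)^n + B·(-4)^n.
From u(0) = -1: A + B = -1.
From u(1) = -6: -2A - 4B = -6.
Solving: A = -5, B = 4.
So u(n) = - 5 \left(-2\right)^{n} + 4 \left(-4\right)^{n}.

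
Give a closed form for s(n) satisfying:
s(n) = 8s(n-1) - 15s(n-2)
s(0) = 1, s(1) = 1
Characteristic equation: x² - 8x + 15 = 0, which factors as (x - (3))(x - (5)) = 0.
Roots r₁ = 3, r₂ = 5 (distinct).
General solution: s(n) = A·(3)^n + B·(5)^n.
From s(0) = 1: A + B = 1.
From s(1) = 1: 3A + 5B = 1.
Solving: A = 2, B = -1.
So s(n) = 2 \cdot 3^{n} - 5^{n}.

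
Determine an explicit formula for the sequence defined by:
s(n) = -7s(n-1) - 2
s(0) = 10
First-order linear non-homogeneous.
Homogeneous solution: s_h(n) = A·(-7)^n.
Try constant particular solution s_p = K: K = -7K - 2 ⇒ K = - \frac{1}{4}.
General: s(n) = A·(-7)^n - \frac{1}{4}.
Apply s(0) = 10: A - \frac{1}{4} = 10 ⇒ A = \frac{41}{4}.
So s(n) = \frac{41 \left(-7\right)^{n}}{4} - \frac{1}{4}.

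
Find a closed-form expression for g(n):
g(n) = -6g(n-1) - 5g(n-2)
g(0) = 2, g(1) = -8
Characteristic equation: x² + 6x + 5 = 0, which factors as (x - (-1))(x - (-5)) = 0.
Roots r₁ = -1, r₂ = -5 (distinct).
General solution: g(n) = A·(-1)^n + B·(-5)^n.
From g(0) = 2: A + B = 2.
From g(1) = -8: -A - 5B = -8.
Solving: A = \frac{1}{2}, B = \frac{3}{2}.
So g(n) = \frac{\left(-1\right)^{n}}{2} + \frac{3 \left(-5\right)^{n}}{2}.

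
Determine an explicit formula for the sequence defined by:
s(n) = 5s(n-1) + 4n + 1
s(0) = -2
First-order linear with linear forcing.
Homogeneous solution: s_h(n) = A·(5)^n.
Try particular s_p(n) = pn + q. Substituting:
  pn + q = 5(p(n-1) + q) + 4n + 1.
Matching the n-coefficient: p = 5p + 4 ⇒ p = -1.
Matching constants: q = -5p + 5q + 1 ⇒ q = - \frac{3}{2}.
General: s(n) = A·(5)^n - n - \frac{3}{2}.
Apply s(0) = -2: A - \frac{3}{2} = -2 ⇒ A = - \frac{1}{2}.
So s(n) = - \frac{5^{n}}{2} - n - \frac{3}{2}.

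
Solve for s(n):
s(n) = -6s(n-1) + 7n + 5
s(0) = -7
First-order linear with linear forcing.
Homogeneous solution: s_h(n) = A·(-6)^n.
Try particular s_p(n) = pn + q. Substituting:
  pn + q = -6(p(n-1) + q) + 7n + 5.
Matching the n-coefficient: p = -6p + 7 ⇒ p = 1.
Matching constants: q = 6p - 6q + 5 ⇒ q = \frac{11}{7}.
General: s(n) = A·(-6)^n + n + \frac{11}{7}.
Apply s(0) = -7: A + \frac{11}{7} = -7 ⇒ A = - \frac{60}{7}.
So s(n) = - \frac{60 \left(-6\right)^{n}}{7} + n + \frac{11}{7}.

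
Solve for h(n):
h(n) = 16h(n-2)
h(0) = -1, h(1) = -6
Characteristic equation: x² - 16 = 0, which factors as (x - (-4))(x - (4)) = 0.
Roots r₁ = -4, r₂ = 4 (distinct).
General solution: h(n) = A·(-4)^n + B·(4)^n.
From h(0) = -1: A + B = -1.
From h(1) = -6: -4A + 4B = -6.
Solving: A = \frac{1}{4}, B = - \frac{5}{4}.
So h(n) = \frac{\left(-4\right)^{n}}{4} - \frac{5 \cdot 4^{n}}{4}.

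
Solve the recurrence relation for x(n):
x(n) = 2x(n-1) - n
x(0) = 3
First-order linear with linear forcing.
Homogeneous solution: x_h(n) = A·(2)^n.
Try particular x_p(n) = pn + q. Substituting:
  pn + q = 2(p(n-1) + q) - n.
Matching the n-coefficient: p = 2p - 1 ⇒ p = 1.
Matching constants: q = -2p + 2q ⇒ q = 2.
General: x(n) = A·(2)^n + n + 2.
Apply x(0) = 3: A + 2 = 3 ⇒ A = 1.
So x(n) = 2^{n} + n + 2.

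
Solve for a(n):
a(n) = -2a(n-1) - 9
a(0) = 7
First-order linear non-homogeneous.
Homogeneous solution: a_h(n) = A·(-2)^n.
Try constant particular solution a_p = K: K = -2K - 9 ⇒ K = -3.
General: a(n) = A·(-2)^n - 3.
Apply a(0) = 7: A - 3 = 7 ⇒ A = 10.
So a(n) = 10 \left(-2\right)^{n} - 3.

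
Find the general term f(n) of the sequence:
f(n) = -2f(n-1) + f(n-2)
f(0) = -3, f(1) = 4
Characteristic equation: x² + 2x - 1 = 0.
Discriminant Δ = (-2)² + 4·(1) = 8.
Roots r₁,₂ = (-2 ± √8)/2, so r₁ = -1 + \sqrt{2}, r₂ = - \sqrt{2} - 1.
General solution: f(n) = A·r₁^n + B·r₂^n.
From the initial conditions, A + B = -3 and r₁A + r₂B = 4.
Since r₁ - r₂ = √8: A = (4 - (-3)r₂)/√8 = - \frac{3}{2} + \frac{\sqrt{2}}{4}, and B = -3 - A = - \frac{3}{2} - \frac{\sqrt{2}}{4}.
So f(n) = \left(- \frac{3}{2} + \frac{\sqrt{2}}{4}\right)\left(-1 + \sqrt{2}\right)^n + \left(- \frac{3}{2} - \frac{\sqrt{2}}{4}\right)\left(- \sqrt{2} - 1\right)^n.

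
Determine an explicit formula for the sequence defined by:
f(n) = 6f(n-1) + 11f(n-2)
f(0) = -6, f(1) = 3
Characteristic equation: x² - 6x - 11 = 0.
Discriminant Δ = (6)² + 4·(11) = 80.
Roots r₁,₂ = (6 ± √80)/2, so r₁ = 3 + 2 \sqrt{5}, r₂ = 3 - 2 \sqrt{5}.
General solution: f(n) = A·r₁^n + B·r₂^n.
From the initial conditions, A + B = -6 and r₁A + r₂B = 3.
Since r₁ - r₂ = √80: A = (3 - (-6)r₂)/√80 = -3 + \frac{21 \sqrt{5}}{20}, and B = -6 - A = -3 - \frac{21 \sqrt{5}}{20}.
So f(n) = \left(-3 + \frac{21 \sqrt{5}}{20}\right)\left(3 + 2 \sqrt{5}\right)^n + \left(-3 - \frac{21 \sqrt{5}}{20}\right)\left(3 - 2 \sqrt{5}\right)^n.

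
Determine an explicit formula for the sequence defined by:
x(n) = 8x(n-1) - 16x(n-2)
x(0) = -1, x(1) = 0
Characteristic equation: x² - 8x + 16 = 0, which is (x - (4))².
Repeated root r = 4.
General solution: x(n) = (A + Bn)·(4)^n.
From x(0) = -1: A = -1.
From x(1) = 0: (A + B)·(4) = 0 ⇒ B = 1.
So x(n) = \left(n - 1\right) \cdot (4)^n.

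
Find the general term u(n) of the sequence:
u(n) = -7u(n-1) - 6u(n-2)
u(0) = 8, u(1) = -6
Characteristic equation: x² + 7x + 6 = 0, which factors as (x - (-1))(x - (-6)) = 0.
Roots r₁ = -1, r₂ = -6 (distinct).
General solution: u(n) = A·(-1)^n + B·(-6)^n.
From u(0) = 8: A + B = 8.
From u(1) = -6: -A - 6B = -6.
Solving: A = \frac{42}{5}, B = - \frac{2}{5}.
So u(n) = \frac{42 \left(-1\right)^{n}}{5} - \frac{2 \left(-6\right)^{n}}{5}.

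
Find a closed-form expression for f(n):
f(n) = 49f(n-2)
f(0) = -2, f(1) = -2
Characteristic equation: x² - 49 = 0, which factors as (x - (7))(x - (-7)) = 0.
Roots r₁ = 7, r₂ = -7 (distinct).
General solution: f(n) = A·(7)^n + B·(-7)^n.
From f(0) = -2: A + B = -2.
From f(1) = -2: 7A - 7B = -2.
Solving: A = - \frac{8}{7}, B = - \frac{6}{7}.
So f(n) = - \frac{6 \left(-7\right)^{n}}{7} - \frac{8 \cdot 7^{n}}{7}.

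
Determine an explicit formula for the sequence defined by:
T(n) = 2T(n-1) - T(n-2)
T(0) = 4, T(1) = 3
Characteristic equation: x² - 2x + 1 = 0, which is (x - (1))².
Repeated root r = 1.
General solution: T(n) = (A + Bn)·(1)^n.
From T(0) = 4: A = 4.
From T(1) = 3: (A + B)·(1) = 3 ⇒ B = -1.
So T(n) = \left(4 - n\right) \cdot (1)^n.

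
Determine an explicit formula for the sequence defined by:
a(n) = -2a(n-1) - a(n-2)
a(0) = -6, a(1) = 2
Characteristic equation: x² + 2x + 1 = 0, which is (x - (-1))².
Repeated root r = -1.
General solution: a(n) = (A + Bn)·(-1)^n.
From a(0) = -6: A = -6.
From a(1) = 2: (A + B)·(-1) = 2 ⇒ B = 4.
So a(n) = \left(4 n - 6\right) \cdot (-1)^n.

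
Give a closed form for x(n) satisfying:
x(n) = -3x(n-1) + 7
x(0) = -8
First-order linear non-homogeneous.
Homogeneous solution: x_h(n) = A·(-3)^n.
Try constant particular solution x_p = K: K = -3K + 7 ⇒ K = \frac{7}{4}.
General: x(n) = A·(-3)^n + \frac{7}{4}.
Apply x(0) = -8: A + \frac{7}{4} = -8 ⇒ A = - \frac{39}{4}.
So x(n) = \frac{7}{4} - \frac{39 \left(-3\right)^{n}}{4}.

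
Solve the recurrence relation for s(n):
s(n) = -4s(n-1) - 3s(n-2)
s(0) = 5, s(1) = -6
Characteristic equation: x² + 4x + 3 = 0, which factors as (x - (-3))(x - (-1)) = 0.
Roots r₁ = -3, r₂ = -1 (distinct).
General solution: s(n) = A·(-3)^n + B·(-1)^n.
From s(0) = 5: A + B = 5.
From s(1) = -6: -3A - B = -6.
Solving: A = \frac{1}{2}, B = \frac{9}{2}.
So s(n) = \frac{9 \left(-1\right)^{n}}{2} + \frac{\left(-3\right)^{n}}{2}.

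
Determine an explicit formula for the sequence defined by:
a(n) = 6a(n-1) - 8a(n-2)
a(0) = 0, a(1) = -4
Characteristic equation: x² - 6x + 8 = 0, which factors as (x - (4))(x - (2)) = 0.
Roots r₁ = 4, r₂ = 2 (distinct).
General solution: a(n) = A·(4)^n + B·(2)^n.
From a(0) = 0: A + B = 0.
From a(1) = -4: 4A + 2B = -4.
Solving: A = -2, B = 2.
So a(n) = 2 \cdot 2^{n} - 2 \cdot 4^{n}.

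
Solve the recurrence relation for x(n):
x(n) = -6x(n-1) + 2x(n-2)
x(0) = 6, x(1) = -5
Characteristic equation: x² + 6x - 2 = 0.
Discriminant Δ = (-6)² + 4·(2) = 44.
Roots r₁,₂ = (-6 ± √44)/2, so r₁ = -3 + \sqrt{11}, r₂ = - \sqrt{11} - 3.
General solution: x(n) = A·r₁^n + B·r₂^n.
From the initial conditions, A + B = 6 and r₁A + r₂B = -5.
Since r₁ - r₂ = √44: A = (-5 - (6)r₂)/√44 = \frac{13 \sqrt{11}}{22} + 3, and B = 6 - A = 3 - \frac{13 \sqrt{11}}{22}.
So x(n) = \left(\frac{13 \sqrt{11}}{22} + 3\right)\left(-3 + \sqrt{11}\right)^n + \left(3 - \frac{13 \sqrt{11}}{22}\right)\left(- \sqrt{11} - 3\right)^n.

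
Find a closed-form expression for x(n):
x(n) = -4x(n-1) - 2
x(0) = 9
First-order linear non-homogeneous.
Homogeneous solution: x_h(n) = A·(-4)^n.
Try constant particular solution x_p = K: K = -4K - 2 ⇒ K = - \frac{2}{5}.
General: x(n) = A·(-4)^n - \frac{2}{5}.
Apply x(0) = 9: A - \frac{2}{5} = 9 ⇒ A = \frac{47}{5}.
So x(n) = \frac{47 \left(-4\right)^{n}}{5} - \frac{2}{5}.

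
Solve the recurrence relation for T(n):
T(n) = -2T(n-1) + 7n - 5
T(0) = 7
First-order linear with linear forcing.
Homogeneous solution: T_h(n) = A·(-2)^n.
Try particular T_p(n) = pn + q. Substituting:
  pn + q = -2(p(n-1) + q) + 7n - 5.
Matching the n-coefficient: p = -2p + 7 ⇒ p = \frac{7}{3}.
Matching constants: q = 2p - 2q - 5 ⇒ q = - \frac{1}{9}.
General: T(n) = A·(-2)^n + \frac{7 n}{3} - \frac{1}{9}.
Apply T(0) = 7: A - \frac{1}{9} = 7 ⇒ A = \frac{64}{9}.
So T(n) = \frac{64 \left(-2\right)^{n}}{9} + \frac{7 n}{3} - \frac{1}{9}.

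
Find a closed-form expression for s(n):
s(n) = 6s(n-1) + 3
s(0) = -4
First-order linear non-homogeneous.
Homogeneous solution: s_h(n) = A·(6)^n.
Try constant particular solution s_p = K: K = 6K + 3 ⇒ K = - \frac{3}{5}.
General: s(n) = A·(6)^n - \frac{3}{5}.
Apply s(0) = -4: A - \frac{3}{5} = -4 ⇒ A = - \frac{17}{5}.
So s(n) = - \frac{17 \cdot 6^{n}}{5} - \frac{3}{5}.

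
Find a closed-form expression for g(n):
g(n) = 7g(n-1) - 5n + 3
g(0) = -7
First-order linear with linear forcing.
Homogeneous solution: g_h(n) = A·(7)^n.
Try particular g_p(n) = pn + q. Substituting:
  pn + q = 7(p(n-1) + q) - 5n + 3.
Matching the n-coefficient: p = 7p - 5 ⇒ p = \frac{5}{6}.
Matching constants: q = -7p + 7q + 3 ⇒ q = \frac{17}{36}.
General: g(n) = A·(7)^n + \frac{5 n}{6} + \frac{17}{36}.
Apply g(0) = -7: A + \frac{17}{36} = -7 ⇒ A = - \frac{269}{36}.
So g(n) = - \frac{269 \cdot 7^{n}}{36} + \frac{5 n}{6} + \frac{17}{36}.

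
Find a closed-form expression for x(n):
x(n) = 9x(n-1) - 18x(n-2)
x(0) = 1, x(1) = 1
Characteristic equation: x² - 9x + 18 = 0, which factors as (x - (6))(x - (3)) = 0.
Roots r₁ = 6, r₂ = 3 (distinct).
General solution: x(n) = A·(6)^n + B·(3)^n.
From x(0) = 1: A + B = 1.
From x(1) = 1: 6A + 3B = 1.
Solving: A = - \frac{2}{3}, B = \frac{5}{3}.
So x(n) = \frac{5 \cdot 3^{n}}{3} - \frac{2 \cdot 6^{n}}{3}.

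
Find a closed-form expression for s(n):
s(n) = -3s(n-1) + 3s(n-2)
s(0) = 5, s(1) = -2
Characteristic equation: x² + 3x - 3 = 0.
Discriminant Δ = (-3)² + 4·(3) = 21.
Roots r₁,₂ = (-3 ± √21)/2, so r₁ = - \frac{3}{2} + \frac{\sqrt{21}}{2}, r₂ = - \frac{\sqrt{21}}{2} - \frac{3}{2}.
General solution: s(n) = A·r₁^n + B·r₂^n.
From the initial conditions, A + B = 5 and r₁A + r₂B = -2.
Since r₁ - r₂ = √21: A = (-2 - (5)r₂)/√21 = \frac{11 \sqrt{21}}{42} + \frac{5}{2}, and B = 5 - A = \frac{5}{2} - \frac{11 \sqrt{21}}{42}.
So s(n) = \left(\frac{11 \sqrt{21}}{42} + \frac{5}{2}\right)\left(- \frac{3}{2} + \frac{\sqrt{21}}{2}\right)^n + \left(\frac{5}{2} - \frac{11 \sqrt{21}}{42}\right)\left(- \frac{\sqrt{21}}{2} - \frac{3}{2}\right)^n.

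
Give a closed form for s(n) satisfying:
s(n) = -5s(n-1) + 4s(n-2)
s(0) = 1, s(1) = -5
Characteristic equation: x² + 5x - 4 = 0.
Discriminant Δ = (-5)² + 4·(4) = 41.
Roots r₁,₂ = (-5 ± √41)/2, so r₁ = - \frac{5}{2} + \frac{\sqrt{41}}{2}, r₂ = - \frac{\sqrt{41}}{2} - \frac{5}{2}.
General solution: s(n) = A·r₁^n + B·r₂^n.
From the initial conditions, A + B = 1 and r₁A + r₂B = -5.
Since r₁ - r₂ = √41: A = (-5 - (1)r₂)/√41 = \frac{1}{2} - \frac{5 \sqrt{41}}{82}, and B = 1 - A = \frac{5 \sqrt{41}}{82} + \frac{1}{2}.
So s(n) = \left(\frac{1}{2} - \frac{5 \sqrt{41}}{82}\right)\left(- \frac{5}{2} + \frac{\sqrt{41}}{2}\right)^n + \left(\frac{5 \sqrt{41}}{82} + \frac{1}{2}\right)\left(- \frac{\sqrt{41}}{2} - \frac{5}{2}\right)^n.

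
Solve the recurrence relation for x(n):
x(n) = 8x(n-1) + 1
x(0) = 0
First-order linear non-homogeneous.
Homogeneous solution: x_h(n) = A·(8)^n.
Try constant particular solution x_p = K: K = 8K + 1 ⇒ K = - \frac{1}{7}.
General: x(n) = A·(8)^n - \frac{1}{7}.
Apply x(0) = 0: A - \frac{1}{7} = 0 ⇒ A = \frac{1}{7}.
So x(n) = \frac{8^{n}}{7} - \frac{1}{7}.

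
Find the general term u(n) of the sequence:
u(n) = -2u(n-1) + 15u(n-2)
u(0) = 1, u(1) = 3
Characteristic equation: x² + 2x - 15 = 0, which factors as (x - (3))(x - (-5)) = 0.
Roots r₁ = 3, r₂ = -5 (distinct).
General solution: u(n) = A·(3)^n + B·(-5)^n.
From u(0) = 1: A + B = 1.
From u(1) = 3: 3A - 5B = 3.
Solving: A = 1, B = 0.
So u(n) = 3^{n}.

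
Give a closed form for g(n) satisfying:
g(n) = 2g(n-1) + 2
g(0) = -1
First-order linear non-homogeneous.
Homogeneous solution: g_h(n) = A·(2)^n.
Try constant particular solution g_p = K: K = 2K + 2 ⇒ K = -2.
General: g(n) = A·(2)^n - 2.
Apply g(0) = -1: A - 2 = -1 ⇒ A = 1.
So g(n) = 2^{n} - 2.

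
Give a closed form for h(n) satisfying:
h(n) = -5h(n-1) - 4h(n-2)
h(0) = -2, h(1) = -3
Characteristic equation: x² + 5x + 4 = 0, which factors as (x - (-4))(x - (-1)) = 0.
Roots r₁ = -4, r₂ = -1 (distinct).
General solution: h(n) = A·(-4)^n + B·(-1)^n.
From h(0) = -2: A + B = -2.
From h(1) = -3: -4A - B = -3.
Solving: A = \frac{5}{3}, B = - \frac{11}{3}.
So h(n) = - \frac{11 \left(-1\right)^{n}}{3} + \frac{5 \left(-4\right)^{n}}{3}.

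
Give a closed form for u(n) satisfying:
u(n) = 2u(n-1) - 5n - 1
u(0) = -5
First-order linear with linear forcing.
Homogeneous solution: u_h(n) = A·(2)^n.
Try particular u_p(n) = pn + q. Substituting:
  pn + q = 2(p(n-1) + q) - 5n - 1.
Matching the n-coefficient: p = 2p - 5 ⇒ p = 5.
Matching constants: q = -2p + 2q - 1 ⇒ q = 11.
General: u(n) = A·(2)^n + 5 n + 11.
Apply u(0) = -5: A + 11 = -5 ⇒ A = -16.
So u(n) = - 16 \cdot 2^{n} + 5 n + 11.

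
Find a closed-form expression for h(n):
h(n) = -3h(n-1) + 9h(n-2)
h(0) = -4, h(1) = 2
Characteristic equation: x² + 3x - 9 = 0.
Discriminant Δ = (-3)² + 4·(9) = 45.
Roots r₁,₂ = (-3 ± √45)/2, so r₁ = - \frac{3}{2} + \frac{3 \sqrt{5}}{2}, r₂ = - \frac{3 \sqrt{5}}{2} - \frac{3}{2}.
General solution: h(n) = A·r₁^n + B·r₂^n.
From the initial conditions, A + B = -4 and r₁A + r₂B = 2.
Since r₁ - r₂ = √45: A = (2 - (-4)r₂)/√45 = -2 - \frac{4 \sqrt{5}}{15}, and B = -4 - A = -2 + \frac{4 \sqrt{5}}{15}.
So h(n) = \left(-2 - \frac{4 \sqrt{5}}{15}\right)\left(- \frac{3}{2} + \frac{3 \sqrt{5}}{2}\right)^n + \left(-2 + \frac{4 \sqrt{5}}{15}\right)\left(- \frac{3 \sqrt{5}}{2} - \frac{3}{2}\right)^n.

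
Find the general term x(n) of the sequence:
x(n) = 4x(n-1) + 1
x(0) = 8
First-order linear non-homogeneous.
Homogeneous solution: x_h(n) = A·(4)^n.
Try constant particular solution x_p = K: K = 4K + 1 ⇒ K = - \frac{1}{3}.
General: x(n) = A·(4)^n - \frac{1}{3}.
Apply x(0) = 8: A - \frac{1}{3} = 8 ⇒ A = \frac{25}{3}.
So x(n) = \frac{25 \cdot 4^{n}}{3} - \frac{1}{3}.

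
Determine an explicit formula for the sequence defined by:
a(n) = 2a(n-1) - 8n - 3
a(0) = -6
First-order linear with linear forcing.
Homogeneous solution: a_h(n) = A·(2)^n.
Try particular a_p(n) = pn + q. Substituting:
  pn + q = 2(p(n-1) + q) - 8n - 3.
Matching the n-coefficient: p = 2p - 8 ⇒ p = 8.
Matching constants: q = -2p + 2q - 3 ⇒ q = 19.
General: a(n) = A·(2)^n + 8 n + 19.
Apply a(0) = -6: A + 19 = -6 ⇒ A = -25.
So a(n) = - 25 \cdot 2^{n} + 8 n + 19.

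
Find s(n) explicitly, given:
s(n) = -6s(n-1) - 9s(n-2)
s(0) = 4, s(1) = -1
Characteristic equation: x² + 6x + 9 = 0, which is (x - (-3))².
Repeated root r = -3.
General solution: s(n) = (A + Bn)·(-3)^n.
From s(0) = 4: A = 4.
From s(1) = -1: (A + B)·(-3) = -1 ⇒ B = - \frac{11}{3}.
So s(n) = \left(4 - \frac{11 n}{3}\right) \cdot (-3)^n.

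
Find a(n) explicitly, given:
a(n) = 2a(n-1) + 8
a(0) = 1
First-order linear non-homogeneous.
Homogeneous solution: a_h(n) = A·(2)^n.
Try constant particular solution a_p = K: K = 2K + 8 ⇒ K = -8.
General: a(n) = A·(2)^n - 8.
Apply a(0) = 1: A - 8 = 1 ⇒ A = 9.
So a(n) = 9 \cdot 2^{n} - 8.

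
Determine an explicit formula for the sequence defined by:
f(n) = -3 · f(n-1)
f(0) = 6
Pure geometric recurrence with ratio -3.
By induction f(n) = f(0) · (-3)^n = 6 \left(-3\right)^{n}.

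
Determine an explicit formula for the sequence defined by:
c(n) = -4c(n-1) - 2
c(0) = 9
First-order linear non-homogeneous.
Homogeneous solution: c_h(n) = A·(-4)^n.
Try constant particular solution c_p = K: K = -4K - 2 ⇒ K = - \frac{2}{5}.
General: c(n) = A·(-4)^n - \frac{2}{5}.
Apply c(0) = 9: A - \frac{2}{5} = 9 ⇒ A = \frac{47}{5}.
So c(n) = \frac{47 \left(-4\right)^{n}}{5} - \frac{2}{5}.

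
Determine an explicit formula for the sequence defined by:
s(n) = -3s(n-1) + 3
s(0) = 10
First-order linear non-homogeneous.
Homogeneous solution: s_h(n) = A·(-3)^n.
Try constant particular solution s_p = K: K = -3K + 3 ⇒ K = \frac{3}{4}.
General: s(n) = A·(-3)^n + \frac{3}{4}.
Apply s(0) = 10: A + \frac{3}{4} = 10 ⇒ A = \frac{37}{4}.
So s(n) = \frac{37 \left(-3\right)^{n}}{4} + \frac{3}{4}.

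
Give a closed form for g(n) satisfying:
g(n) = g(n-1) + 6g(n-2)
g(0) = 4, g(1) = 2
Characteristic equation: x² - x - 6 = 0, which factors as (x - (-2))(x - (3)) = 0.
Roots r₁ = -2, r₂ = 3 (distinct).
General solution: g(n) = A·(-2)^n + B·(3)^n.
From g(0) = 4: A + B = 4.
From g(1) = 2: -2A + 3B = 2.
Solving: A = 2, B = 2.
So g(n) = 2 \left(-2\right)^{n} + 2 \cdot 3^{n}.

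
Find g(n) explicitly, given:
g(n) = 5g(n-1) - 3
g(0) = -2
First-order linear non-homogeneous.
Homogeneous solution: g_h(n) = A·(5)^n.
Try constant particular solution g_p = K: K = 5K - 3 ⇒ K = \frac{3}{4}.
General: g(n) = A·(5)^n + \frac{3}{4}.
Apply g(0) = -2: A + \frac{3}{4} = -2 ⇒ A = - \frac{11}{4}.
So g(n) = \frac{3}{4} - \frac{11 \cdot 5^{n}}{4}.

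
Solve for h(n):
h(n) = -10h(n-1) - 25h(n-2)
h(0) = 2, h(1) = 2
Characteristic equation: x² + 10x + 25 = 0, which is (x - (-5))².
Repeated root r = -5.
General solution: h(n) = (A + Bn)·(-5)^n.
From h(0) = 2: A = 2.
From h(1) = 2: (A + B)·(-5) = 2 ⇒ B = - \frac{12}{5}.
So h(n) = \left(2 - \frac{12 n}{5}\right) \cdot (-5)^n.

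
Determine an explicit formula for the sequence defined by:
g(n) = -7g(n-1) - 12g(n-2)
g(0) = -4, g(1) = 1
Characteristic equation: x² + 7x + 12 = 0, which factors as (x - (-4))(x - (-3)) = 0.
Roots r₁ = -4, r₂ = -3 (distinct).
General solution: g(n) = A·(-4)^n + B·(-3)^n.
From g(0) = -4: A + B = -4.
From g(1) = 1: -4A - 3B = 1.
Solving: A = 11, B = -15.
So g(n) = - 15 \left(-3\right)^{n} + 11 \left(-4\right)^{n}.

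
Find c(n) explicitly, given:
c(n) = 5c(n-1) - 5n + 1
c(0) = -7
First-order linear with linear forcing.
Homogeneous solution: c_h(n) = A·(5)^n.
Try particular c_p(n) = pn + q. Substituting:
  pn + q = 5(p(n-1) + q) - 5n + 1.
Matching the n-coefficient: p = 5p - 5 ⇒ p = \frac{5}{4}.
Matching constants: q = -5p + 5q + 1 ⇒ q = \frac{21}{16}.
General: c(n) = A·(5)^n + \frac{5 n}{4} + \frac{21}{16}.
Apply c(0) = -7: A + \frac{21}{16} = -7 ⇒ A = - \frac{133}{16}.
So c(n) = - \frac{133 \cdot 5^{n}}{16} + \frac{5 n}{4} + \frac{21}{16}.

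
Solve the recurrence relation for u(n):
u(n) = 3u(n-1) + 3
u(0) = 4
First-order linear non-homogeneous.
Homogeneous solution: u_h(n) = A·(3)^n.
Try constant particular solution u_p = K: K = 3K + 3 ⇒ K = - \frac{3}{2}.
General: u(n) = A·(3)^n - \frac{3}{2}.
Apply u(0) = 4: A - \frac{3}{2} = 4 ⇒ A = \frac{11}{2}.
So u(n) = \frac{11 \cdot 3^{n}}{2} - \frac{3}{2}.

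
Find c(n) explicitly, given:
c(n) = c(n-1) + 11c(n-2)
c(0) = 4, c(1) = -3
Characteristic equation: x² - x - 11 = 0.
Discriminant Δ = (1)² + 4·(11) = 45.
Roots r₁,₂ = (1 ± √45)/2, so r₁ = \frac{1}{2} + \frac{3 \sqrt{5}}{2}, r₂ = \frac{1}{2} - \frac{3 \sqrt{5}}{2}.
General solution: c(n) = A·r₁^n + B·r₂^n.
From the initial conditions, A + B = 4 and r₁A + r₂B = -3.
Since r₁ - r₂ = √45: A = (-3 - (4)r₂)/√45 = 2 - \frac{\sqrt{5}}{3}, and B = 4 - A = \frac{\sqrt{5}}{3} + 2.
So c(n) = \left(2 - \frac{\sqrt{5}}{3}\right)\left(\frac{1}{2} + \frac{3 \sqrt{5}}{2}\right)^n + \left(\frac{\sqrt{5}}{3} + 2\right)\left(\frac{1}{2} - \frac{3 \sqrt{5}}{2}\right)^n.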